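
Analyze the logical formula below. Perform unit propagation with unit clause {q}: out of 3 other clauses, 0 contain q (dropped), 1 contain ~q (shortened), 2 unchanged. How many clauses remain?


Satisfied (removed): 0
Shortened (remain): 1
Unchanged (remain): 2
Remaining = 1 + 2 = 3

3


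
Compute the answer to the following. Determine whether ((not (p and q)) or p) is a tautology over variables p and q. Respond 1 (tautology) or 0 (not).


Check all 4 assignments:
p=0, q=0: 1
p=0, q=1: 1
p=1, q=0: 1
p=1, q=1: 1
Satisfying count = 4/4.
Tautology iff count = 4: yes.

1


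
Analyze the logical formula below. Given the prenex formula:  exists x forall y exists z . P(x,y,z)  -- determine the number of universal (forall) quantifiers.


Quantifier prefix: exists x forall y exists z
Mark each quantifier type:
  E U E
Universal count = 1, Existential count = 2
Asked for universal (forall) quantifiers: 1

1


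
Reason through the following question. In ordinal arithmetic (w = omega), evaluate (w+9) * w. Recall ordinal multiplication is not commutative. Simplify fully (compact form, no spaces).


Compute (w+9) * w.
Ordinal * is associative and left-distributive over +, but NOT commutative; for finite n>1, n*w = w but w*n stays w*n.
(w+9) * w = sup{(w+9)*k : k<w} = sup{w*k+9} = w^2 (the +9 tail is absorbed in the limit).
Result = w^2

w^2


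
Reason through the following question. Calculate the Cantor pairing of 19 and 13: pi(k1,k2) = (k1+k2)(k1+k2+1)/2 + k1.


k1 + k2 = 32
(k1+k2)(k1+k2+1)/2 = 32 * 33 / 2 = 528
pi = 528 + 19 = 547

547


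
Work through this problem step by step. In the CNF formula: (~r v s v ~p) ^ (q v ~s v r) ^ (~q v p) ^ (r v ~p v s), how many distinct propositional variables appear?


Identify each variable that appears in the formula.
Variables found: p, q, r, s
Count = 4

4


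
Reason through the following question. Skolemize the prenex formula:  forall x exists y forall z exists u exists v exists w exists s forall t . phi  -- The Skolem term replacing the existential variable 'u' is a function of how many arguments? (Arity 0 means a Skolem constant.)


Quantifier prefix: forall x exists y forall z exists u exists v exists w exists s forall t
'u' is existentially quantified at position 4.
Universal variables preceding it: x, z
Skolem function arity = 2

2


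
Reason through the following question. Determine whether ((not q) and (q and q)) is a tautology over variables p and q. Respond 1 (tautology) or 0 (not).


Check all 4 assignments:
p=0, q=0: 0
p=0, q=1: 0
p=1, q=0: 0
p=1, q=1: 0
Satisfying count = 0/4.
Tautology iff count = 4: no.

0


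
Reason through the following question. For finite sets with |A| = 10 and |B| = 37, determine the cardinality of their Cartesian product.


The Cartesian product A x B contains all ordered pairs (a, b).
|A x B| = |A| * |B| = 10 * 37 = 370

370


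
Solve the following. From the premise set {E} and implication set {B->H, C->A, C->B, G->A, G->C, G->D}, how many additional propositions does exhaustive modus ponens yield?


Initial facts: {E}
Apply modus ponens to closure:
  (no implication fires)
Final known: {E}
New propositions: {(none)}
Count = 0

0


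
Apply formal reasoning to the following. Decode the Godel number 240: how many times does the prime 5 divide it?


Factorize 240 by dividing by 5 repeatedly.
Division steps: 5 divides 240 exactly 1 time(s).
Exponent of 5 = 1

1


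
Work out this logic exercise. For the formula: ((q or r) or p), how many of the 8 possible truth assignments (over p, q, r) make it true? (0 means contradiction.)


Check all 8 assignments:
p=0, q=0, r=0: 0
p=0, q=0, r=1: 1
p=0, q=1, r=0: 1
p=0, q=1, r=1: 1
p=1, q=0, r=0: 1
p=1, q=0, r=1: 1
p=1, q=1, r=0: 1
p=1, q=1, r=1: 1
Count of True = 7

7


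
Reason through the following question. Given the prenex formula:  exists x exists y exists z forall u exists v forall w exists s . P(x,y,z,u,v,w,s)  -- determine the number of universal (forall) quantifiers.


Quantifier prefix: exists x exists y exists z forall u exists v forall w exists s
Mark each quantifier type:
  E E E U E U E
Universal count = 2, Existential count = 5
Asked for universal (forall) quantifiers: 2

2


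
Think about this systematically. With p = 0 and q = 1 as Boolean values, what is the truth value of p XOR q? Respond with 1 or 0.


p = 0, q = 1
Operation: p XOR q
Evaluate: 0 XOR 1 = 1

1


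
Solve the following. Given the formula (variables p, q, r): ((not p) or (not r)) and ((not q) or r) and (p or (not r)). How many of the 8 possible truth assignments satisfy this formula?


Evaluate all 8 assignments for p, q, r:
p=0, q=0, r=0: 1
p=0, q=0, r=1: 0
p=0, q=1, r=0: 0
p=0, q=1, r=1: 0
p=1, q=0, r=0: 1
p=1, q=0, r=1: 0
p=1, q=1, r=0: 0
p=1, q=1, r=1: 0
Satisfying count = 2

2


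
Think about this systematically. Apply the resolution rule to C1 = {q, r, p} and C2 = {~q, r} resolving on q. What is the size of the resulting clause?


Remove q from C1 and ~q from C2.
C1 remainder: {r, p}
C2 remainder: {r}
Union (resolvent): {p, r}
Resolvent has 2 literal(s).

2


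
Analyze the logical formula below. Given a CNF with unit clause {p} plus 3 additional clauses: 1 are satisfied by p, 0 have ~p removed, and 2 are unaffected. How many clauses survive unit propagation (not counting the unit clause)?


Satisfied (removed): 1
Shortened (remain): 0
Unchanged (remain): 2
Remaining = 0 + 2 = 2

2


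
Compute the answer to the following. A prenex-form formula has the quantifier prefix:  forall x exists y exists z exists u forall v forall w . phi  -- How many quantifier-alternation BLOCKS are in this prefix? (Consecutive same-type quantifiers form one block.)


Quantifier-type sequence: A E E E A A  (A=forall, E=exists)
Group into maximal same-type runs:
  Ax1 | Ex3 | Ax2
Number of blocks = 3

3


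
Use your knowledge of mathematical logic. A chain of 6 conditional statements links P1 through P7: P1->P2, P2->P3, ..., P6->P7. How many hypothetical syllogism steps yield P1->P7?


With 6 implications in a chain connecting 7 propositions:
P1->P2, P2->P3, ..., P6->P7
Steps needed = (number of implications) - 1 = 6 - 1 = 5

5


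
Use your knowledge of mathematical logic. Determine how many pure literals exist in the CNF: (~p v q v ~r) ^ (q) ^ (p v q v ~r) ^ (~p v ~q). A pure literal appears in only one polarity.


Check each variable for pure literal status:
p: mixed (not pure)
q: mixed (not pure)
r: pure negative
Pure literal count = 1

1


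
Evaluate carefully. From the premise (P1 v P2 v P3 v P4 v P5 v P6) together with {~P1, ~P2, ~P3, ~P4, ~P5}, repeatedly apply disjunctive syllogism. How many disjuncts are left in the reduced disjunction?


Original disjuncts (6): P1, P2, P3, P4, P5, P6
Negated (eliminate): ~P1, ~P2, ~P3, ~P4, ~P5
Remaining disjuncts: P6
Count = 6 - 5 = 1

1


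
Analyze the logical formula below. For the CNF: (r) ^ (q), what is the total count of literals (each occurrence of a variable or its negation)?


Counting literals in each clause:
Clause 1: 1 literal(s)
Clause 2: 1 literal(s)
Total = 2

2


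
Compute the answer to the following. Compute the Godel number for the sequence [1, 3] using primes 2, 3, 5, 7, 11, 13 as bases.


Encode each element as an exponent of the corresponding prime:
  2^1 = 2
  3^3 = 27
Product = 2 * 27 = 54

54


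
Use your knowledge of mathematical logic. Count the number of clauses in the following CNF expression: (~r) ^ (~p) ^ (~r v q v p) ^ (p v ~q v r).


A CNF formula is a conjunction of clauses.
Clauses are separated by ^.
Counting the conjuncts: 4 clauses.

4


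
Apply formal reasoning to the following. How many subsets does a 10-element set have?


The power set of a set with n elements has 2^n elements.
|P(S)| = 2^10 = 1024

1024


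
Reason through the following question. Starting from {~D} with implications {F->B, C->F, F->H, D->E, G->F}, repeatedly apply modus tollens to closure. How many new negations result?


Initial negated facts: {~D}
Apply modus tollens to closure:
  (no implication fires)
Final negated: {~D}
New negations: {(none)}
Count = 0

0


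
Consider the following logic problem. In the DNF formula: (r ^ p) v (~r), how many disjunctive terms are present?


A DNF formula is a disjunction of terms (conjunctions).
Terms are separated by v.
Counting the disjuncts: 2 terms.

2


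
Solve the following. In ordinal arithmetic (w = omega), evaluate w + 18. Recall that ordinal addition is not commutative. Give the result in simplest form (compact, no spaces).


Compute w + 18.
Ordinal + is associative but NOT commutative; for finite n>0, n + w = w but w + n stays w+n.
w + 18 is already in normal form (a successor ordinal beyond w).
Result = w+18

w+18


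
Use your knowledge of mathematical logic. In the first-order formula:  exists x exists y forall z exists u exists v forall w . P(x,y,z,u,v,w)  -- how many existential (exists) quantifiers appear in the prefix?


Quantifier prefix: exists x exists y forall z exists u exists v forall w
Mark each quantifier type:
  E E U E E U
Universal count = 2, Existential count = 4
Asked for existential (exists) quantifiers: 4

4


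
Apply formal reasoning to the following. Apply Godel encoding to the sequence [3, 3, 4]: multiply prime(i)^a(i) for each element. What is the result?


Encode each element as an exponent of the corresponding prime:
  2^3 = 8
  3^3 = 27
  5^4 = 625
Product = 8 * 27 * 625 = 135000

135000


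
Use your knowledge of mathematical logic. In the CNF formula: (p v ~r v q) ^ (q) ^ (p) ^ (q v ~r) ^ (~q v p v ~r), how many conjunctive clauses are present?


A CNF formula is a conjunction of clauses.
Clauses are separated by ^.
Counting the conjuncts: 5 clauses.

5


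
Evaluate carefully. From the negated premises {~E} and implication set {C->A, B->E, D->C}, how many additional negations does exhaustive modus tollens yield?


Initial negated facts: {~E}
Apply modus tollens to closure:
  ~E and B->E  =>  ~B
Final negated: {~B, ~E}
New negations: {~B}
Count = 1

1


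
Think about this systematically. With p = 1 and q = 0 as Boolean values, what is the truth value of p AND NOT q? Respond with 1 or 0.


p = 1, q = 0
Operation: p AND NOT q
Evaluate: 1 AND NOT 0 = 1

1


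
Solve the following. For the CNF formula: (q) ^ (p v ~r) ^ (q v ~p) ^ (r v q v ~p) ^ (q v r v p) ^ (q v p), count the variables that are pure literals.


Check each variable for pure literal status:
p: mixed (not pure)
q: pure positive
r: mixed (not pure)
Pure literal count = 1

1


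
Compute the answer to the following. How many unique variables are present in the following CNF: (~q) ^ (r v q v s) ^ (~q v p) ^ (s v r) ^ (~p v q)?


Identify each variable that appears in the formula.
Variables found: p, q, r, s
Count = 4

4


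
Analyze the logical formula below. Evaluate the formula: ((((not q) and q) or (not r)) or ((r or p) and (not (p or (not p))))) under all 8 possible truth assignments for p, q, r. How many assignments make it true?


Check all 8 assignments:
p=0, q=0, r=0: 1
p=0, q=0, r=1: 0
p=0, q=1, r=0: 1
p=0, q=1, r=1: 0
p=1, q=0, r=0: 1
p=1, q=0, r=1: 0
p=1, q=1, r=0: 1
p=1, q=1, r=1: 0
Count of True = 4

4


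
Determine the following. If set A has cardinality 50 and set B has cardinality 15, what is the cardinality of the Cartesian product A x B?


The Cartesian product A x B contains all ordered pairs (a, b).
|A x B| = |A| * |B| = 50 * 15 = 750

750


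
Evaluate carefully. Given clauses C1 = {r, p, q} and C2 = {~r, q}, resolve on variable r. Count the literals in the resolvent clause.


Remove r from C1 and ~r from C2.
C1 remainder: {p, q}
C2 remainder: {q}
Union (resolvent): {p, q}
Resolvent has 2 literal(s).

2


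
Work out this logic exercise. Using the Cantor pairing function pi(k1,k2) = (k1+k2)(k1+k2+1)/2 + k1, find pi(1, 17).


k1 + k2 = 18
(k1+k2)(k1+k2+1)/2 = 18 * 19 / 2 = 171
pi = 171 + 1 = 172

172


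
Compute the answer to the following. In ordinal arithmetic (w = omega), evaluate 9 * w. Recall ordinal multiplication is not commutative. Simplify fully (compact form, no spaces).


Compute 9 * w.
Ordinal * is associative and left-distributive over +, but NOT commutative; for finite n>1, n*w = w but w*n stays w*n.
For finite n>0, n * w = sup{n*k : k<w} = w. So 9 * w = w.
Result = w

w


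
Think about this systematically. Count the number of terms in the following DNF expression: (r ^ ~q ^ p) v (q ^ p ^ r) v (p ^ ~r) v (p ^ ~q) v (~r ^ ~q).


A DNF formula is a disjunction of terms (conjunctions).
Terms are separated by v.
Counting the disjuncts: 5 terms.

5


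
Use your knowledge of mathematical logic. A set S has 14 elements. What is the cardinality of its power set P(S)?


The power set of a set with n elements has 2^n elements.
|P(S)| = 2^14 = 16384

16384


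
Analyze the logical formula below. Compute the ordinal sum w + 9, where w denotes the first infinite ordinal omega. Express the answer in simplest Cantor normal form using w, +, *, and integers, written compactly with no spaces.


Compute w + 9.
Ordinal + is associative but NOT commutative; for finite n>0, n + w = w but w + n stays w+n.
w + 9 is already in normal form (a successor ordinal beyond w).
Result = w+9

w+9


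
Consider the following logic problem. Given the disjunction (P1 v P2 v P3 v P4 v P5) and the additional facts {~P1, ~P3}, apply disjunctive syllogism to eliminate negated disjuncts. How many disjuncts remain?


Original disjuncts (5): P1, P2, P3, P4, P5
Negated (eliminate): ~P1, ~P3
Remaining disjuncts: P2, P4, P5
Count = 5 - 2 = 3

3


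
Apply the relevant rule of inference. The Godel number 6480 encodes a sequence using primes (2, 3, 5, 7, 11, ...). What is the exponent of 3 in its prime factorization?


Factorize 6480 by dividing by 3 repeatedly.
Division steps: 3 divides 6480 exactly 4 time(s).
Exponent of 3 = 4

4


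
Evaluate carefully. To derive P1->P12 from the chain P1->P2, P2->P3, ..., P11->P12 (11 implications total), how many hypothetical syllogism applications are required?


With 11 implications in a chain connecting 12 propositions:
P1->P2, P2->P3, ..., P11->P12
Steps needed = (number of implications) - 1 = 11 - 1 = 10

10


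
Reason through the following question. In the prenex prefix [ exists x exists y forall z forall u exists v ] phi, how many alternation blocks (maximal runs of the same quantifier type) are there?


Quantifier-type sequence: E E A A E  (A=forall, E=exists)
Group into maximal same-type runs:
  Ex2 | Ax2 | Ex1
Number of blocks = 3

3


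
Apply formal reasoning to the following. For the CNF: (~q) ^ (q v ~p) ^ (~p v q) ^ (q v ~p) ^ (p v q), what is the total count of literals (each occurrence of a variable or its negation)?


Counting literals in each clause:
Clause 1: 1 literal(s)
Clause 2: 2 literal(s)
Clause 3: 2 literal(s)
Clause 4: 2 literal(s)
Clause 5: 2 literal(s)
Total = 9

9


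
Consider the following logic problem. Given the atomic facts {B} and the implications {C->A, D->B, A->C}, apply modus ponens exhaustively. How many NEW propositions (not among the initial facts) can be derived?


Initial facts: {B}
Apply modus ponens to closure:
  (no implication fires)
Final known: {B}
New propositions: {(none)}
Count = 0

0


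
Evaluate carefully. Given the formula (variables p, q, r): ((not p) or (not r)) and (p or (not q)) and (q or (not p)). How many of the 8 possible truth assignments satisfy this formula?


Evaluate all 8 assignments for p, q, r:
p=0, q=0, r=0: 1
p=0, q=0, r=1: 1
p=0, q=1, r=0: 0
p=0, q=1, r=1: 0
p=1, q=0, r=0: 0
p=1, q=0, r=1: 0
p=1, q=1, r=0: 1
p=1, q=1, r=1: 0
Satisfying count = 3

3


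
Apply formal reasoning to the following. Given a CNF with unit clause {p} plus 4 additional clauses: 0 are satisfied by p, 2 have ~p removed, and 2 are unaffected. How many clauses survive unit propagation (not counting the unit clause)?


Satisfied (removed): 0
Shortened (remain): 2
Unchanged (remain): 2
Remaining = 2 + 2 = 4

4


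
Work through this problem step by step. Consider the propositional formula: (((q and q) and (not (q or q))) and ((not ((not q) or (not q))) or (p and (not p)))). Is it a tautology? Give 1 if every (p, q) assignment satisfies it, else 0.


Check all 4 assignments:
p=0, q=0: 0
p=0, q=1: 0
p=1, q=0: 0
p=1, q=1: 0
Satisfying count = 0/4.
Tautology iff count = 4: no.

0


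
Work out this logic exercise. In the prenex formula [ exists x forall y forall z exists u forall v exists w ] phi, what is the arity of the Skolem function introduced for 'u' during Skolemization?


Quantifier prefix: exists x forall y forall z exists u forall v exists w
'u' is existentially quantified at position 4.
Universal variables preceding it: y, z
Skolem function arity = 2

2


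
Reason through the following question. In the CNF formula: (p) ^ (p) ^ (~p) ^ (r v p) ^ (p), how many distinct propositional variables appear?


Identify each variable that appears in the formula.
Variables found: p, r
Count = 2

2


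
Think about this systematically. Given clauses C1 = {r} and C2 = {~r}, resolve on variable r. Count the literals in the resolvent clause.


Remove r from C1 and ~r from C2.
C1 remainder: {}
C2 remainder: {}
Union (resolvent): {} (empty clause)
Resolvent has 0 literal(s).

0


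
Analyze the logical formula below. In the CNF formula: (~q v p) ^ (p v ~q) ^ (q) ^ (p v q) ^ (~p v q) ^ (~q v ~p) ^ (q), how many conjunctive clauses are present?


A CNF formula is a conjunction of clauses.
Clauses are separated by ^.
Counting the conjuncts: 7 clauses.

7


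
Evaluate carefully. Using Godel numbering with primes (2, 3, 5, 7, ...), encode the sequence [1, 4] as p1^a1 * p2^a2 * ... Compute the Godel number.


Encode each element as an exponent of the corresponding prime:
  2^1 = 2
  3^4 = 81
Product = 2 * 81 = 162

162


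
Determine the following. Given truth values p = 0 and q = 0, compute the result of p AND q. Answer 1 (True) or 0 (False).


p = 0, q = 0
Operation: p AND q
Evaluate: 0 AND 0 = 0

0


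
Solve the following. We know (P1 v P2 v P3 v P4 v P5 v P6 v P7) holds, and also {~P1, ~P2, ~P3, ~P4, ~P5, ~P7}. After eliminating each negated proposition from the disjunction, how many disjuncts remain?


Original disjuncts (7): P1, P2, P3, P4, P5, P6, P7
Negated (eliminate): ~P1, ~P2, ~P3, ~P4, ~P5, ~P7
Remaining disjuncts: P6
Count = 7 - 6 = 1

1


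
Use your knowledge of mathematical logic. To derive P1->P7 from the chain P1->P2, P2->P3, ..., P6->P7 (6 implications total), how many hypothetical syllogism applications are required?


With 6 implications in a chain connecting 7 propositions:
P1->P2, P2->P3, ..., P6->P7
Steps needed = (number of implications) - 1 = 6 - 1 = 5

5


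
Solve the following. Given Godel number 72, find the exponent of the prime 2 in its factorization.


Factorize 72 by dividing by 2 repeatedly.
Division steps: 2 divides 72 exactly 3 time(s).
Exponent of 2 = 3

3


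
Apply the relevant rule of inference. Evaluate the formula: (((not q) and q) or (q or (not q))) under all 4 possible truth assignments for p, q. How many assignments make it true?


Check all 4 assignments:
p=0, q=0: 1
p=0, q=1: 1
p=1, q=0: 1
p=1, q=1: 1
Count of True = 4

4


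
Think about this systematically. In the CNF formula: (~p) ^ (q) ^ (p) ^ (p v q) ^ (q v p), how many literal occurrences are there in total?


Counting literals in each clause:
Clause 1: 1 literal(s)
Clause 2: 1 literal(s)
Clause 3: 1 literal(s)
Clause 4: 2 literal(s)
Clause 5: 2 literal(s)
Total = 7

7


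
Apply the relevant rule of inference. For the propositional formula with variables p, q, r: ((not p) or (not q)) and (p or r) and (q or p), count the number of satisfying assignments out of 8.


Evaluate all 8 assignments for p, q, r:
p=0, q=0, r=0: 0
p=0, q=0, r=1: 0
p=0, q=1, r=0: 0
p=0, q=1, r=1: 1
p=1, q=0, r=0: 1
p=1, q=0, r=1: 1
p=1, q=1, r=0: 0
p=1, q=1, r=1: 0
Satisfying count = 3

3


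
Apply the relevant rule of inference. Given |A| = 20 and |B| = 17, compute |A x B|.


The Cartesian product A x B contains all ordered pairs (a, b).
|A x B| = |A| * |B| = 20 * 17 = 340

340


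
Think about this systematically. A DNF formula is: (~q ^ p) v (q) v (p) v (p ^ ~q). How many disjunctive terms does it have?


A DNF formula is a disjunction of terms (conjunctions).
Terms are separated by v.
Counting the disjuncts: 4 terms.

4


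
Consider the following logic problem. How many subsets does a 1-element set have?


The power set of a set with n elements has 2^n elements.
|P(S)| = 2^1 = 2

2


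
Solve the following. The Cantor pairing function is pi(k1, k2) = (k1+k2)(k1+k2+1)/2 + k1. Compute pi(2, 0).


k1 + k2 = 2
(k1+k2)(k1+k2+1)/2 = 2 * 3 / 2 = 3
pi = 3 + 2 = 5

5


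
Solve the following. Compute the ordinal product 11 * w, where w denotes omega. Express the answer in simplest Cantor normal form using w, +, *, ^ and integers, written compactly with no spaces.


Compute 11 * w.
Ordinal * is associative and left-distributive over +, but NOT commutative; for finite n>1, n*w = w but w*n stays w*n.
For finite n>0, n * w = sup{n*k : k<w} = w. So 11 * w = w.
Result = w

w


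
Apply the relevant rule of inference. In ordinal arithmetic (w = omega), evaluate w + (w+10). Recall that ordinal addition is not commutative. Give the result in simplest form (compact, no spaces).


Compute w + (w+10).
Ordinal + is associative but NOT commutative; for finite n>0, n + w = w but w + n stays w+n.
w + (w+10) = (w+w) + 10 = w*2+10.
Result = w*2+10

w*2+10


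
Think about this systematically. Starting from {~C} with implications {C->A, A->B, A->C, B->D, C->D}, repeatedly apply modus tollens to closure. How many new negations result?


Initial negated facts: {~C}
Apply modus tollens to closure:
  ~C and A->C  =>  ~A
Final negated: {~A, ~C}
New negations: {~A}
Count = 1

1


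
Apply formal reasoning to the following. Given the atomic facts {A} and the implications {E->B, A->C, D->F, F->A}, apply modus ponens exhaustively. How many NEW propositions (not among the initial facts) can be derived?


Initial facts: {A}
Apply modus ponens to closure:
  A and A->C  =>  C
Final known: {A, C}
New propositions: {C}
Count = 1

1


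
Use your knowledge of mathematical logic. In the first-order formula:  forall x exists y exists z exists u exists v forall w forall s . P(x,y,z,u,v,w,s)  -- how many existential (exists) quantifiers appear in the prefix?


Quantifier prefix: forall x exists y exists z exists u exists v forall w forall s
Mark each quantifier type:
  U E E E E U U
Universal count = 3, Existential count = 4
Asked for existential (exists) quantifiers: 4

4


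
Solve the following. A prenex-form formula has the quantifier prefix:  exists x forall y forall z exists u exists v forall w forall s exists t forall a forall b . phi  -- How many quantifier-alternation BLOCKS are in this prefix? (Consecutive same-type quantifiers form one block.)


Quantifier-type sequence: E A A E E A A E A A  (A=forall, E=exists)
Group into maximal same-type runs:
  Ex1 | Ax2 | Ex2 | Ax2 | Ex1 | Ax2
Number of blocks = 6

6


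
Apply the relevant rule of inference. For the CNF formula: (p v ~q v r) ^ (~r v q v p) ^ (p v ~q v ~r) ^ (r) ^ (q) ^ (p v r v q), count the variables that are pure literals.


Check each variable for pure literal status:
p: pure positive
q: mixed (not pure)
r: mixed (not pure)
Pure literal count = 1

1


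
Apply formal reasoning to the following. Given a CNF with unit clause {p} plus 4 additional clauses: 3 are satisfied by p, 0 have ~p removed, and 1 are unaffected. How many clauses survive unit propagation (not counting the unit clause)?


Satisfied (removed): 3
Shortened (remain): 0
Unchanged (remain): 1
Remaining = 0 + 1 = 1

1


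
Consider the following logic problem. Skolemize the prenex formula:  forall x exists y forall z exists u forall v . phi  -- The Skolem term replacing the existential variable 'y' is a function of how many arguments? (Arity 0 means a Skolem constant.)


Quantifier prefix: forall x exists y forall z exists u forall v
'y' is existentially quantified at position 2.
Universal variables preceding it: x
Skolem function arity = 1

1


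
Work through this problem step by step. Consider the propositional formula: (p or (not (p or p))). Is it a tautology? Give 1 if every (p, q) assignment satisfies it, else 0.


Check all 4 assignments:
p=0, q=0: 1
p=0, q=1: 1
p=1, q=0: 1
p=1, q=1: 1
Satisfying count = 4/4.
Tautology iff count = 4: yes.

1


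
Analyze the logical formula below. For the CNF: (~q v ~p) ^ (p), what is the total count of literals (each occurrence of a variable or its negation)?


Counting literals in each clause:
Clause 1: 2 literal(s)
Clause 2: 1 literal(s)
Total = 3

3


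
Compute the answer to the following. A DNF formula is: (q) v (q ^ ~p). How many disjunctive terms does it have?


A DNF formula is a disjunction of terms (conjunctions).
Terms are separated by v.
Counting the disjuncts: 2 terms.

2


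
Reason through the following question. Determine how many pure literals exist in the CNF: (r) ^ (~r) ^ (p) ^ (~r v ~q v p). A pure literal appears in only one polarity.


Check each variable for pure literal status:
p: pure positive
q: pure negative
r: mixed (not pure)
Pure literal count = 2

2


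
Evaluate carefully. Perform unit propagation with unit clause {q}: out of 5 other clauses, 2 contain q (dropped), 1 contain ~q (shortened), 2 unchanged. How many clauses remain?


Satisfied (removed): 2
Shortened (remain): 1
Unchanged (remain): 2
Remaining = 1 + 2 = 3

3


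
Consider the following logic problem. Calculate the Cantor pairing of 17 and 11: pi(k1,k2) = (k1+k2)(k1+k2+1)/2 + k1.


k1 + k2 = 28
(k1+k2)(k1+k2+1)/2 = 28 * 29 / 2 = 406
pi = 406 + 17 = 423

423


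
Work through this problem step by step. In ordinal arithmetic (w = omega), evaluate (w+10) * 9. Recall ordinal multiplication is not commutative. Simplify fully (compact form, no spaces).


Compute (w+10) * 9.
Ordinal * is associative and left-distributive over +, but NOT commutative; for finite n>1, n*w = w but w*n stays w*n.
(w+10) * 9 = (w+10) repeated 9 times. Each intermediate +10 is absorbed by the following w; only the last survives: w*9+10.
Result = w*9+10

w*9+10


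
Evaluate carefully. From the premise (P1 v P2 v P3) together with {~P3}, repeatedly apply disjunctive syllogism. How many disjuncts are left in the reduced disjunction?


Original disjuncts (3): P1, P2, P3
Negated (eliminate): ~P3
Remaining disjuncts: P1, P2
Count = 3 - 1 = 2

2


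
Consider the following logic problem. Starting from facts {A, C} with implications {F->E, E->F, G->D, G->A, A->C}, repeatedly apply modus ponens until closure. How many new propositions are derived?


Initial facts: {A, C}
Apply modus ponens to closure:
  (no implication fires)
Final known: {A, C}
New propositions: {(none)}
Count = 0

0


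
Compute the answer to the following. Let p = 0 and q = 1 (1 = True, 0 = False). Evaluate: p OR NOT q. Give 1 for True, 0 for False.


p = 0, q = 1
Operation: p OR NOT q
Evaluate: 0 OR NOT 1 = 0

0


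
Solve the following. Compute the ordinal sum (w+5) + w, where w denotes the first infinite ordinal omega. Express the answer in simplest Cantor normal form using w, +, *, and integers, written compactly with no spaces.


Compute (w+5) + w.
Ordinal + is associative but NOT commutative; for finite n>0, n + w = w but w + n stays w+n.
(w+5) + w = w + (5+w) = w + w = w*2 (the finite tail 5 is absorbed by the right w).
Result = w*2

w*2


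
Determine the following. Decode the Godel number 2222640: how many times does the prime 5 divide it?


Factorize 2222640 by dividing by 5 repeatedly.
Division steps: 5 divides 2222640 exactly 1 time(s).
Exponent of 5 = 1

1


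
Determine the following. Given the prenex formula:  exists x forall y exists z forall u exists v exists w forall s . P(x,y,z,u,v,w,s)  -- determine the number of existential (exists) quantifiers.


Quantifier prefix: exists x forall y exists z forall u exists v exists w forall s
Mark each quantifier type:
  E U E U E E U
Universal count = 3, Existential count = 4
Asked for existential (exists) quantifiers: 4

4


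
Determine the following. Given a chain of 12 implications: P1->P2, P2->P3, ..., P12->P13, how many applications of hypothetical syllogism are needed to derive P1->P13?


With 12 implications in a chain connecting 13 propositions:
P1->P2, P2->P3, ..., P12->P13
Steps needed = (number of implications) - 1 = 12 - 1 = 11

11


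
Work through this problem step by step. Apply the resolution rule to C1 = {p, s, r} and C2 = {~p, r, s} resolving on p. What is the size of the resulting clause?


Remove p from C1 and ~p from C2.
C1 remainder: {s, r}
C2 remainder: {r, s}
Union (resolvent): {r, s}
Resolvent has 2 literal(s).

2


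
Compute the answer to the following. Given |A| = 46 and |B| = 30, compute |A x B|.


The Cartesian product A x B contains all ordered pairs (a, b).
|A x B| = |A| * |B| = 46 * 30 = 1380

1380


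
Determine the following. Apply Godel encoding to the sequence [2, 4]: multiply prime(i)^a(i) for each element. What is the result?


Encode each element as an exponent of the corresponding prime:
  2^2 = 4
  3^4 = 81
Product = 4 * 81 = 324

324


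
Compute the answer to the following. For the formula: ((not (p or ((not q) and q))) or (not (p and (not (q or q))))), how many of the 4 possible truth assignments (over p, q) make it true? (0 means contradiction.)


Check all 4 assignments:
p=0, q=0: 1
p=0, q=1: 1
p=1, q=0: 0
p=1, q=1: 1
Count of True = 3

3


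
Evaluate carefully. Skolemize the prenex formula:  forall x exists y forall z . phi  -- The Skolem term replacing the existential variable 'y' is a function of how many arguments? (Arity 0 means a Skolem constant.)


Quantifier prefix: forall x exists y forall z
'y' is existentially quantified at position 2.
Universal variables preceding it: x
Skolem function arity = 1

1


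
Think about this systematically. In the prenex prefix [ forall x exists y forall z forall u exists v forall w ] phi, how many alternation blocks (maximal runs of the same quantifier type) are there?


Quantifier-type sequence: A E A A E A  (A=forall, E=exists)
Group into maximal same-type runs:
  Ax1 | Ex1 | Ax2 | Ex1 | Ax1
Number of blocks = 5

5


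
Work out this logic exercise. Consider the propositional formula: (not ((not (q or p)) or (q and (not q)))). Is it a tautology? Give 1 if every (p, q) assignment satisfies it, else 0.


Check all 4 assignments:
p=0, q=0: 0
p=0, q=1: 1
p=1, q=0: 1
p=1, q=1: 1
Satisfying count = 3/4.
Tautology iff count = 4: no.

0


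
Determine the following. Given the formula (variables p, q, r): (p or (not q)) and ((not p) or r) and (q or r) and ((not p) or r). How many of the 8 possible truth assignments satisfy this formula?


Evaluate all 8 assignments for p, q, r:
p=0, q=0, r=0: 0
p=0, q=0, r=1: 1
p=0, q=1, r=0: 0
p=0, q=1, r=1: 0
p=1, q=0, r=0: 0
p=1, q=0, r=1: 1
p=1, q=1, r=0: 0
p=1, q=1, r=1: 1
Satisfying count = 3

3


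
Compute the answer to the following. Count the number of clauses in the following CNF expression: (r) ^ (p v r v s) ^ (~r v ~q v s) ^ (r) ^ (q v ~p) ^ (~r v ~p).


A CNF formula is a conjunction of clauses.
Clauses are separated by ^.
Counting the conjuncts: 6 clauses.

6


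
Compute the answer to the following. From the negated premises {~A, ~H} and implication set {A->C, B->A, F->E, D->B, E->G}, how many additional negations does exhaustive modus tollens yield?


Initial negated facts: {~A, ~H}
Apply modus tollens to closure:
  ~A and B->A  =>  ~B
  ~B and D->B  =>  ~D
Final negated: {~A, ~B, ~D, ~H}
New negations: {~B, ~D}
Count = 2

2


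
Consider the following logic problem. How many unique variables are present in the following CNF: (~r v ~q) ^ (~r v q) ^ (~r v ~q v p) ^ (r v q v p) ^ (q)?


Identify each variable that appears in the formula.
Variables found: p, q, r
Count = 3

3


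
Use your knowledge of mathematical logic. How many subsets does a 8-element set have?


The power set of a set with n elements has 2^n elements.
|P(S)| = 2^8 = 256

256


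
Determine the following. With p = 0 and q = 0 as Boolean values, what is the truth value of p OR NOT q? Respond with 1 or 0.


p = 0, q = 0
Operation: p OR NOT q
Evaluate: 0 OR NOT 0 = 1

1


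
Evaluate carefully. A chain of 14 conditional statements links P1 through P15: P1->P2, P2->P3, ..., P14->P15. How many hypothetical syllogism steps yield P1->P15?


With 14 implications in a chain connecting 15 propositions:
P1->P2, P2->P3, ..., P14->P15
Steps needed = (number of implications) - 1 = 14 - 1 = 13

13


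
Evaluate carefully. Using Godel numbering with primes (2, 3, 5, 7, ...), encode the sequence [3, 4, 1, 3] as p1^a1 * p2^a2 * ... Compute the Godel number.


Encode each element as an exponent of the corresponding prime:
  2^3 = 8
  3^4 = 81
  5^1 = 5
  7^3 = 343
Product = 8 * 81 * 5 * 343 = 1111320

1111320


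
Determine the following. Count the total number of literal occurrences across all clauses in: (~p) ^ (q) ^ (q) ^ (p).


Counting literals in each clause:
Clause 1: 1 literal(s)
Clause 2: 1 literal(s)
Clause 3: 1 literal(s)
Clause 4: 1 literal(s)
Total = 4

4


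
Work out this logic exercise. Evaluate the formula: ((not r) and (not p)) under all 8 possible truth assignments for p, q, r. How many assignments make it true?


Check all 8 assignments:
p=0, q=0, r=0: 1
p=0, q=0, r=1: 0
p=0, q=1, r=0: 1
p=0, q=1, r=1: 0
p=1, q=0, r=0: 0
p=1, q=0, r=1: 0
p=1, q=1, r=0: 0
p=1, q=1, r=1: 0
Count of True = 2

2


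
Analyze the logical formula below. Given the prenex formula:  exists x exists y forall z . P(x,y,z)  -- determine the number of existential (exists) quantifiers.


Quantifier prefix: exists x exists y forall z
Mark each quantifier type:
  E E U
Universal count = 1, Existential count = 2
Asked for existential (exists) quantifiers: 2

2


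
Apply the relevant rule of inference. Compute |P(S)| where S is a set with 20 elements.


The power set of a set with n elements has 2^n elements.
|P(S)| = 2^20 = 1048576

1048576


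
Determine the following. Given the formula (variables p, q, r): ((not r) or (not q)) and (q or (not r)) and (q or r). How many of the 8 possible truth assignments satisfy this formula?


Evaluate all 8 assignments for p, q, r:
p=0, q=0, r=0: 0
p=0, q=0, r=1: 0
p=0, q=1, r=0: 1
p=0, q=1, r=1: 0
p=1, q=0, r=0: 0
p=1, q=0, r=1: 0
p=1, q=1, r=0: 1
p=1, q=1, r=1: 0
Satisfying count = 2

2


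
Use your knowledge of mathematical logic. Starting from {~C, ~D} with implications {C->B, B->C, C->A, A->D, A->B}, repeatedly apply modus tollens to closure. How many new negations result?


Initial negated facts: {~C, ~D}
Apply modus tollens to closure:
  ~C and B->C  =>  ~B
  ~D and A->D  =>  ~A
Final negated: {~A, ~B, ~C, ~D}
New negations: {~A, ~B}
Count = 2

2


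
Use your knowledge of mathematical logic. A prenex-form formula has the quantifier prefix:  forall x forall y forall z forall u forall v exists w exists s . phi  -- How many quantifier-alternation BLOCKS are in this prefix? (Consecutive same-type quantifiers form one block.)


Quantifier-type sequence: A A A A A E E  (A=forall, E=exists)
Group into maximal same-type runs:
  Ax5 | Ex2
Number of blocks = 2

2


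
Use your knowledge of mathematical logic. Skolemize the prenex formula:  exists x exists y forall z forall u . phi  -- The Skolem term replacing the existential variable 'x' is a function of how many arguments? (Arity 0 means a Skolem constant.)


Quantifier prefix: exists x exists y forall z forall u
'x' is existentially quantified at position 1.
No universal quantifiers precede it.
Skolem function arity = 0 (a Skolem constant)

0


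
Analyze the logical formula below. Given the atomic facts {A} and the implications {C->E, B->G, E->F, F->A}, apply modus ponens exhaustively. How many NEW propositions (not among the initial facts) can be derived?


Initial facts: {A}
Apply modus ponens to closure:
  (no implication fires)
Final known: {A}
New propositions: {(none)}
Count = 0

0


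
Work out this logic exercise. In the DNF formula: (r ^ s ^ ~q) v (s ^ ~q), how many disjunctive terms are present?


A DNF formula is a disjunction of terms (conjunctions).
Terms are separated by v.
Counting the disjuncts: 2 terms.

2


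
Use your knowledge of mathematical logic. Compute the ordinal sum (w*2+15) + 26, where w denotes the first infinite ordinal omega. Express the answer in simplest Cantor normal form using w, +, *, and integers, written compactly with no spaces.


Compute (w*2+15) + 26.
Ordinal + is associative but NOT commutative; for finite n>0, n + w = w but w + n stays w+n.
By associativity: (w*2+15) + 26 = w*2 + (15+26) = w*2+41.
Result = w*2+41

w*2+41


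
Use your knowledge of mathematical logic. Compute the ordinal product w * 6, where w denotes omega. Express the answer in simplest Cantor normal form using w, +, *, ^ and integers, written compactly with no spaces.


Compute w * 6.
Ordinal * is associative and left-distributive over +, but NOT commutative; for finite n>1, n*w = w but w*n stays w*n.
w * 6 means 6 copies of w concatenated: w*6.
Result = w*6

w*6


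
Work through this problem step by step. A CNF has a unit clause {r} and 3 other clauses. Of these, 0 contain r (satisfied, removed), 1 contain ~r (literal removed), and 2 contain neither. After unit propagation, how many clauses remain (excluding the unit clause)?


Satisfied (removed): 0
Shortened (remain): 1
Unchanged (remain): 2
Remaining = 1 + 2 = 3

3


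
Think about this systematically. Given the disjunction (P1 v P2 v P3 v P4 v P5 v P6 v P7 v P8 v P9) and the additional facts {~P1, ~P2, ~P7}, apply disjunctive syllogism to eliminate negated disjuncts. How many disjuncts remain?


Original disjuncts (9): P1, P2, P3, P4, P5, P6, P7, P8, P9
Negated (eliminate): ~P1, ~P2, ~P7
Remaining disjuncts: P3, P4, P5, P6, P8, P9
Count = 9 - 3 = 6

6


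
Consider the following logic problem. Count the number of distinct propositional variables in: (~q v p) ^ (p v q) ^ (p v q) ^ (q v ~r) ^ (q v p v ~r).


Identify each variable that appears in the formula.
Variables found: p, q, r
Count = 3

3


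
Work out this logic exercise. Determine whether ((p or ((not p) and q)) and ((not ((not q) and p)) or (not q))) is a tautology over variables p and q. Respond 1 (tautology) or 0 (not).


Check all 4 assignments:
p=0, q=0: 0
p=0, q=1: 1
p=1, q=0: 1
p=1, q=1: 1
Satisfying count = 3/4.
Tautology iff count = 4: no.

0


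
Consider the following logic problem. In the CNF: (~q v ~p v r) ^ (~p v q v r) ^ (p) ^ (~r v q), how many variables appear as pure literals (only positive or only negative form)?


Check each variable for pure literal status:
p: mixed (not pure)
q: mixed (not pure)
r: mixed (not pure)
Pure literal count = 0

0


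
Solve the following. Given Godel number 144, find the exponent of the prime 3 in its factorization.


Factorize 144 by dividing by 3 repeatedly.
Division steps: 3 divides 144 exactly 2 time(s).
Exponent of 3 = 2

2


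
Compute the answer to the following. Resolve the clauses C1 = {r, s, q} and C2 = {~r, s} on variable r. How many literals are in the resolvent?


Remove r from C1 and ~r from C2.
C1 remainder: {s, q}
C2 remainder: {s}
Union (resolvent): {q, s}
Resolvent has 2 literal(s).

2


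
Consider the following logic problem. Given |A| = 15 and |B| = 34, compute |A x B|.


The Cartesian product A x B contains all ordered pairs (a, b).
|A x B| = |A| * |B| = 15 * 34 = 510

510


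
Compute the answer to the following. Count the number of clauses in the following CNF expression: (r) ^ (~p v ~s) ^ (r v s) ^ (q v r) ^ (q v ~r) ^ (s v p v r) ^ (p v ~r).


A CNF formula is a conjunction of clauses.
Clauses are separated by ^.
Counting the conjuncts: 7 clauses.

7
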